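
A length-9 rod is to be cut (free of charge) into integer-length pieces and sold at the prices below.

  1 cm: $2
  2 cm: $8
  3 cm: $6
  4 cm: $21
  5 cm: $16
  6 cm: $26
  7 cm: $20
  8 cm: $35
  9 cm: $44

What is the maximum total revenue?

44

Consider every possible first cut. R[k] is the best of p[i]+R[k−i] over all sellable i≤k.
R[1] = 2
R[2] = 8
R[3] = 10  (first piece 1, then R[2]=8)
R[4] = 21
R[5] = 23  (first piece 1, then R[4]=21)
R[6] = 29  (first piece 2, then R[4]=21)
R[7] = 31  (first piece 1, then R[6]=29)
R[8] = 42  (first piece 4, then R[4]=21)
R[9] = 44  (first piece 1, then R[8]=42)
One optimal cutting: 4 + 4 + 1 → $21 + $21 + $2 = $44.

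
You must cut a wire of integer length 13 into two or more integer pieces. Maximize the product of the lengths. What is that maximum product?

Define g[k] = max over 1≤i<k of i · max(k−i, g[k−i]); the inner max lets the remainder stay uncut if that's better.
g[2] = 1×max(1,0) = 1×1 = 1
g[3] = 1×max(2,1) = 1×2 = 2
g[4] = 2×max(2,1) = 2×2 = 4
g[5] = 2×max(3,2) = 2×3 = 6
g[6] = 3×max(3,2) = 3×3 = 9
g[7] = 2×max(5,6) = 2×6 = 12
g[8] = 2×max(6,9) = 2×9 = 18
g[9] = 3×max(6,9) = 3×9 = 27
g[10] = 2×max(8,18) = 2×18 = 36
g[11] = 2×max(9,27) = 2×27 = 54
g[12] = 3×max(9,27) = 3×27 = 81
g[13] = 2×max(11,54) = 2×54 = 108
One optimal split: 3 + 3 + 3 + 2 + 2; product 3×3×3×2×2 = 108.

108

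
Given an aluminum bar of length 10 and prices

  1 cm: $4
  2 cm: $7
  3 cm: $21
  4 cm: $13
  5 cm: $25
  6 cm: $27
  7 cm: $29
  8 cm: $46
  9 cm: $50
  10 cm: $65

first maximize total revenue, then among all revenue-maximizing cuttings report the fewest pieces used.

Consider every possible first cut. r[k] is the best of p[i]+r[k−i] over all sellable i≤k.
r[1] = 4
r[2] = max(4+4, 7+0) = 8
r[3] = max(4+8, 7+4, 21+0) = 21
r[4] = max(4+21, 7+8, 21+4, 13+0) = 25
r[5] = max(4+25, 7+21, 21+8, 13+4, 25+0) = 29
r[6] = max(4+29, 7+25, 21+21, 13+8, 25+4, 27+0) = 42
r[7] = max(4+42, 7+29, 21+25, …, 27+4, 29+0) = 46
r[8] = max(4+46, 7+42, 21+29, …, 29+4, 46+0) = 50
r[9] = max(4+50, 7+46, 21+42, …, 46+4, 50+0) = 63
r[10] = max(4+63, 7+50, 21+46, …, 50+4, 65+0) = 67
Maximum revenue is $67.
Now minimize piece count subject to staying optimal: for each k, pieces[k] = 1 + min over i with p[i]+r[k−i]=r[k] of pieces[k−i].
pieces[7] = 3
pieces[8] = 4
pieces[9] = 3
pieces[10] = 4

4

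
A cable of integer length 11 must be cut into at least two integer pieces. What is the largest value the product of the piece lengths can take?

54

Fill P[k] for k=2..11: at each k try every first piece i and multiply by the better of (k−i) uncut or P[k−i].
Small cases: P[2]=1, P[3]=2, P[4]=4, P[5]=6.
P[6] = 3*max(3,2) = 3*3 = 9
P[7] = 2*max(5,6) = 2*6 = 12
P[8] = 2*max(6,9) = 2*9 = 18
P[9] = 3*max(6,9) = 3*9 = 27
P[10] = 2*max(8,18) = 2*18 = 36
P[11] = 2*max(9,27) = 2*27 = 54
One optimal split: 3 + 3 + 3 + 2; product 3*3*3*2 = 54.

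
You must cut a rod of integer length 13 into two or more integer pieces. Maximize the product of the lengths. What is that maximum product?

Define m[k] = max over 1≤i<k of i · max(k−i, m[k−i]); the inner max lets the remainder stay uncut if that's better.
m[2] = 1*max(1,0) = 1*1 = 1
m[3] = 1*max(2,1) = 1*2 = 2
m[4] = 2*max(2,1) = 2*2 = 4
m[5] = 2*max(3,2) = 2*3 = 6
m[6] = 3*max(3,2) = 3*3 = 9
m[7] = 2*max(5,6) = 2*6 = 12
m[8] = 2*max(6,9) = 2*9 = 18
m[9] = 3*max(6,9) = 3*9 = 27
m[10] = 2*max(8,18) = 2*18 = 36
m[11] = 2*max(9,27) = 2*27 = 54
m[12] = 3*max(9,27) = 3*27 = 81
m[13] = 2*max(11,54) = 2*54 = 108
One optimal split: 3 + 3 + 3 + 2 + 2; product 3*3*3*2*2 = 108.

108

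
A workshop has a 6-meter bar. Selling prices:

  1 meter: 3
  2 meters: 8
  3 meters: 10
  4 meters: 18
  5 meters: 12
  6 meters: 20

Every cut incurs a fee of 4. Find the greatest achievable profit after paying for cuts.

22

Consider every possible first cut. v[k] is the best of p[i]+v[k−i] over all sellable i≤k, charging 4 whenever i<k.
v[1] = 3
v[2] = 8
v[3] = 10
v[4] = 18
v[5] = 17  (first piece 1, then v[4]=18)
v[6] = 22  (first piece 2, then v[4]=18)
One optimal plan: pieces 4 + 2 (1 cut) → 26 − 4 = 22.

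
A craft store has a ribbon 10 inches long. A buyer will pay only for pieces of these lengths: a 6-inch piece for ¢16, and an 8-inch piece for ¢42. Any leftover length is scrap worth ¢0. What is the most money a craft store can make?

Build f[k] bottom-up: f[k] = max over allowed piece i of (p[i] + f[k−i]).
f[1] = 0
f[2] = 0
f[3] = 0
f[4] = 0
f[5] = 0
f[6] = 16
f[7] = 16
f[8] = 42
f[9] = 42
f[10] = 42
One optimal cutting: pieces 8 with 2 inches of scrap → ¢42.

42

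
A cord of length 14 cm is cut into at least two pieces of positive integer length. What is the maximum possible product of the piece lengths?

Let f[k] be the best product for length k (with at least one cut). For each first piece i, the rest contributes max(k−i, f[k−i]).
f[2] = 1×max(1,0) = 1×1 = 1
f[3] = 1×max(2,1) = 1×2 = 2
f[4] = 2×max(2,1) = 2×2 = 4
f[5] = 2×max(3,2) = 2×3 = 6
f[6] = 3×max(3,2) = 3×3 = 9
f[7] = 2×max(5,6) = 2×6 = 12
f[8] = 2×max(6,9) = 2×9 = 18
f[9] = 3×max(6,9) = 3×9 = 27
f[10] = 2×max(8,18) = 2×18 = 36
f[11] = 2×max(9,27) = 2×27 = 54
f[12] = 3×max(9,27) = 3×27 = 81
f[13] = 2×max(11,54) = 2×54 = 108
f[14] = 2×max(12,81) = 2×81 = 162
One optimal split: 3 + 3 + 3 + 3 + 2; product 3×3×3×3×2 = 162.

162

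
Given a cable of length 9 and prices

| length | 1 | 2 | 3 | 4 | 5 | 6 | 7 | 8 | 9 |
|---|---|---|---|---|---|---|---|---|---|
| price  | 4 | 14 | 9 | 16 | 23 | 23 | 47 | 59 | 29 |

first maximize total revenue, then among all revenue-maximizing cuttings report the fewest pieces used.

2

Consider every possible first cut. r[k] is the best of p[i]+r[k−i] over all sellable i≤k.
r[1] = 4
r[2] = max(4+4, 14+0) = 14
r[3] = max(4+14, 14+4, 9+0) = 18
r[4] = max(4+18, 14+14, 9+4, 16+0) = 28
r[5] = max(4+28, 14+18, 9+14, 16+4, 23+0) = 32
r[6] = max(4+32, 14+28, 9+18, 16+14, 23+4, 23+0) = 42
r[7] = max(4+42, 14+32, 9+28, …, 23+4, 47+0) = 47
r[8] = max(4+47, 14+42, 9+32, …, 47+4, 59+0) = 59
r[9] = max(4+59, 14+47, 9+42, …, 59+4, 29+0) = 63
Maximum revenue is $63.
Now minimize piece count subject to staying optimal: for each k, pieces[k] = 1 + min over i with p[i]+r[k−i]=r[k] of pieces[k−i].
pieces[6] = 3
pieces[7] = 1
pieces[8] = 1
pieces[9] = 2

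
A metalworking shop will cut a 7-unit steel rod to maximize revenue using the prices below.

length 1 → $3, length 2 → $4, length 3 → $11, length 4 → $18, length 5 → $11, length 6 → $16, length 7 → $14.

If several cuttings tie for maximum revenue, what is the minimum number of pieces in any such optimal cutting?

2

Consider every possible first cut. r[k] is the best of p[i]+r[k−i] over all sellable i≤k.
r[1] = 3
r[2] = 6  (first piece 1, then r[1]=3)
r[3] = 11
r[4] = 18
r[5] = 21  (first piece 1, then r[4]=18)
r[6] = 24  (first piece 1, then r[5]=21)
r[7] = 29  (first piece 3, then r[4]=18)
Maximum revenue is $29.
Now minimize piece count subject to staying optimal: for each k, pieces[k] = 1 + min over i with p[i]+r[k−i]=r[k] of pieces[k−i].
pieces[4] = 1
pieces[5] = 2
pieces[6] = 3
pieces[7] = 2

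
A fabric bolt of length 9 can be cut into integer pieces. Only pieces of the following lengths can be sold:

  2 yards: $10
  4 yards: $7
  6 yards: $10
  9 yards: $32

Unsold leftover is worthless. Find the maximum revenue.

40

Build r[k] bottom-up: r[k] = max over allowed piece i of (p[i] + r[k−i]).
r[1] = 0
r[2] = 10
r[3] = 10
r[4] = 20  (first piece 2, then r[2]=10)
r[5] = 20
r[6] = 30  (first piece 2, then r[4]=20)
r[7] = 30
r[8] = 40  (first piece 2, then r[6]=30)
r[9] = 40
One optimal cutting: pieces 2 + 2 + 2 + 2 with 1 yard of scrap → $40.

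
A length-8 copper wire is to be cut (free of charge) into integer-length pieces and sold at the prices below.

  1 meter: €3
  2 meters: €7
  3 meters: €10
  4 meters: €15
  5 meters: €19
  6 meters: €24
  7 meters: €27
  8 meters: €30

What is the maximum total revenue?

31

Let r[k] be the best obtainable value from length k. For each k, try every first piece i and keep the best of price[i] + r[k−i].
r[1] = 3
r[2] = 7
r[3] = 10  (first piece 1, then r[2]=7)
r[4] = 15
r[5] = 19
r[6] = 24
r[7] = 27  (first piece 1, then r[6]=24)
r[8] = 31  (first piece 2, then r[6]=24)
One optimal cutting: 6 + 2 → €24 + €7 = €31.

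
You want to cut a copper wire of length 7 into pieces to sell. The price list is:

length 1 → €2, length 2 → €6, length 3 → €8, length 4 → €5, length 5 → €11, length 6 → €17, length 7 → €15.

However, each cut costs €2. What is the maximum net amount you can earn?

Consider every possible first cut. v[k] is the best of p[i]+v[k−i] over all sellable i≤k, charging 2 whenever i<k.
v[1] = 2
v[2] = max(2+2-2, 6+0) = 6
v[3] = max(2+6-2, 6+2-2, 8+0) = 8
v[4] = max(2+8-2, 6+6-2, 8+2-2, 5+0) = 10
v[5] = max(2+10-2, 6+8-2, 8+6-2, 5+2-2, 11+0) = 12
v[6] = max(2+12-2, 6+10-2, 8+8-2, 5+6-2, 11+2-2, 17+0) = 17
v[7] = max(2+17-2, 6+12-2, 8+10-2, …, 17+2-2, 15+0) = 17
One optimal plan: pieces 6 + 1 (1 cut) → €19 − €2 = €17.

17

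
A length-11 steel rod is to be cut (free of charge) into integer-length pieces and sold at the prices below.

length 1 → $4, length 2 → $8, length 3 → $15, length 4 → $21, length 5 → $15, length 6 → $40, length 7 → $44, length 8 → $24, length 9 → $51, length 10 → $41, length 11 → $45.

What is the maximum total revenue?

Let best[k] be the best obtainable value from length k. For each k, try every first piece i and keep the best of price[i] + best[k−i].
best[1] = 4
best[2] = max(4+4, 8+0) = 8
best[3] = max(4+8, 8+4, 15+0) = 15
best[4] = max(4+15, 8+8, 15+4, 21+0) = 21
best[5] = max(4+21, 8+15, 15+8, 21+4, 15+0) = 25
best[6] = max(4+25, 8+21, 15+15, 21+8, 15+4, 40+0) = 40
best[7] = max(4+40, 8+25, 15+21, …, 40+4, 44+0) = 44
best[8] = max(4+44, 8+40, 15+25, …, 44+4, 24+0) = 48
best[9] = max(4+48, 8+44, 15+40, …, 24+4, 51+0) = 55
best[10] = max(4+55, 8+48, 15+44, …, 51+4, 41+0) = 61
best[11] = max(4+61, 8+55, 15+48, …, 41+4, 45+0) = 65
One optimal cutting: 6 + 4 + 1 → $40 + $21 + $4 = $65.

65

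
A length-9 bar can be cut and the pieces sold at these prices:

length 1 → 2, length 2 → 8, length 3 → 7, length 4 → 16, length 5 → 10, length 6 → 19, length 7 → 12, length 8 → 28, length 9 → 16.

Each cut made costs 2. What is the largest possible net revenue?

Consider every possible first cut. net[k] is the best of p[i]+net[k−i] over all sellable i≤k, charging 2 whenever i<k.
net[1] = 2
net[2] = 8
net[3] = 8  (first piece 1, then net[2]=8)
net[4] = 16
net[5] = 16  (first piece 1, then net[4]=16)
net[6] = 22  (first piece 2, then net[4]=16)
net[7] = 22  (first piece 1, then net[6]=22)
net[8] = 30  (first piece 4, then net[4]=16)
net[9] = 30  (first piece 1, then net[8]=30)
One optimal plan: pieces 4 + 4 + 1 (2 cuts) → 34 − 4 = 30.

30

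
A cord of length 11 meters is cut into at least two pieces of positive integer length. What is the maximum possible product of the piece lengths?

Let g[k] be the best product for length k (with at least one cut). For each first piece i, the rest contributes max(k−i, g[k−i]).
Small cases: g[2]=1, g[3]=2, g[4]=4, g[5]=6.
g[6] = max(1*6, 2*4, 3*3, 4*2, 5*1) = 9
g[7] = max(1*9, 2*6, 3*4, 4*3, 5*2, 6*1) = 12
g[8] = max(1*12, 2*9, 3*6, …, 6*2, 7*1) = 18
g[9] = max(1*18, 2*12, 3*9, …, 7*2, 8*1) = 27
g[10] = max(1*27, 2*18, 3*12, …, 8*2, 9*1) = 36
g[11] = max(1*36, 2*27, 3*18, …, 9*2, 10*1) = 54
One optimal split: 3 + 3 + 3 + 2; product 3*3*3*2 = 54.

54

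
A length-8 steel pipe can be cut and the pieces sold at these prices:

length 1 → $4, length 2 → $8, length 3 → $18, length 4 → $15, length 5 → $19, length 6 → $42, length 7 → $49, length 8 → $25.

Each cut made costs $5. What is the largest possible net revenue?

Build net[k] bottom-up: net[k] = max over allowed piece i of (p[i] + net[k−i]) − 5 per cut.
net[1] = 4
net[2] = 8
net[3] = 18
net[4] = 17  (first piece 1, then net[3]=18)
net[5] = 21  (first piece 2, then net[3]=18)
net[6] = 42
net[7] = 49
net[8] = 48  (first piece 1, then net[7]=49)
One optimal plan: pieces 7 + 1 (1 cut) → $53 − $5 = $48.

48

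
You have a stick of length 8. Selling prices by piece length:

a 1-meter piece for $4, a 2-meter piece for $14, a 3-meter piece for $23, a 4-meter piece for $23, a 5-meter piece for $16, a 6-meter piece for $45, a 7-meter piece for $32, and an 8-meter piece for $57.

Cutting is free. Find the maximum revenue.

Consider every possible first cut. best[k] is the best of p[i]+best[k−i] over all sellable i≤k.
best[1] = 4
best[2] = max(4+4, 14+0) = 14
best[3] = max(4+14, 14+4, 23+0) = 23
best[4] = max(4+23, 14+14, 23+4, 23+0) = 28
best[5] = max(4+28, 14+23, 23+14, 23+4, 16+0) = 37
best[6] = max(4+37, 14+28, 23+23, 23+14, 16+4, 45+0) = 46
best[7] = max(4+46, 14+37, 23+28, …, 45+4, 32+0) = 51
best[8] = max(4+51, 14+46, 23+37, …, 32+4, 57+0) = 60
One optimal cutting: 3 + 3 + 2 → $23 + $23 + $14 = $60.

60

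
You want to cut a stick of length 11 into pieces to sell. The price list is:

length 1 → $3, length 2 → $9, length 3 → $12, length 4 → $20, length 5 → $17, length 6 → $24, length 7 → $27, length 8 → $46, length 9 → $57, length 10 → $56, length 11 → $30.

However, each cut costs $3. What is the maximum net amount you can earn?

Consider every possible first cut. net[k] is the best of p[i]+net[k−i] over all sellable i≤k, charging 3 whenever i<k.
net[1] = 3
net[2] = max(3+3-3, 9+0) = 9
net[3] = max(3+9-3, 9+3-3, 12+0) = 12
net[4] = max(3+12-3, 9+9-3, 12+3-3, 20+0) = 20
net[5] = max(3+20-3, 9+12-3, 12+9-3, 20+3-3, 17+0) = 20
net[6] = max(3+20-3, 9+20-3, 12+12-3, 20+9-3, 17+3-3, 24+0) = 26
net[7] = max(3+26-3, 9+20-3, 12+20-3, …, 24+3-3, 27+0) = 29
net[8] = max(3+29-3, 9+26-3, 12+20-3, …, 27+3-3, 46+0) = 46
net[9] = max(3+46-3, 9+29-3, 12+26-3, …, 46+3-3, 57+0) = 57
net[10] = max(3+57-3, 9+46-3, 12+29-3, …, 57+3-3, 56+0) = 57
net[11] = max(3+57-3, 9+57-3, 12+46-3, …, 56+3-3, 30+0) = 63
One optimal plan: pieces 9 + 2 (1 cut) → $66 − $3 = $63.

63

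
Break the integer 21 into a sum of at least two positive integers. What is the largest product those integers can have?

Define prod[k] = max over 1≤i<k of i · max(k−i, prod[k−i]); the inner max lets the remainder stay uncut if that's better.
prod[2] = 1×max(1,0) = 1×1 = 1
prod[3] = 1×max(2,1) = 1×2 = 2
prod[4] = 2×max(2,1) = 2×2 = 4
prod[5] = 2×max(3,2) = 2×3 = 6
prod[6] = 3×max(3,2) = 3×3 = 9
prod[7] = 2×max(5,6) = 2×6 = 12
prod[8] = 2×max(6,9) = 2×9 = 18
prod[9] = 3×max(6,9) = 3×9 = 27
prod[10] = 2×max(8,18) = 2×18 = 36
prod[11] = 2×max(9,27) = 2×27 = 54
prod[12] = 3×max(9,27) = 3×27 = 81
prod[13] = 2×max(11,54) = 2×54 = 108
prod[14] = 2×max(12,81) = 2×81 = 162
prod[15] = 3×max(12,81) = 3×81 = 243
prod[16] = 2×max(14,162) = 2×162 = 324
prod[17] = 2×max(15,243) = 2×243 = 486
prod[18] = 3×max(15,243) = 3×243 = 729
prod[19] = 2×max(17,486) = 2×486 = 972
prod[20] = 2×max(18,729) = 2×729 = 1458
prod[21] = 3×max(18,729) = 3×729 = 2187
One optimal split: 3 + 3 + 3 + 3 + 3 + 3 + 3; product 3×3×3×3×3×3×3 = 2187.

2187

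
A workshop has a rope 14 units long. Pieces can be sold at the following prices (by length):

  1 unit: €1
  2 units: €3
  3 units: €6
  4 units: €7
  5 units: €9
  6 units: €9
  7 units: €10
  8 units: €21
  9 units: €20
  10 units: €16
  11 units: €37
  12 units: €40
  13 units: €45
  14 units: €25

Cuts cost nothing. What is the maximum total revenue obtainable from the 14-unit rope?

46

Build v[k] bottom-up: v[k] = max over allowed piece i of (p[i] + v[k−i]).
v[1] = 1
v[2] = max(1+1, 3+0) = 3
v[3] = max(1+3, 3+1, 6+0) = 6
v[4] = max(1+6, 3+3, 6+1, 7+0) = 7
v[5] = max(1+7, 3+6, 6+3, 7+1, 9+0) = 9
v[6] = max(1+9, 3+7, 6+6, 7+3, 9+1, 9+0) = 12
v[7] = max(1+12, 3+9, 6+7, …, 9+1, 10+0) = 13
v[8] = max(1+13, 3+12, 6+9, …, 10+1, 21+0) = 21
v[9] = max(1+21, 3+13, 6+12, …, 21+1, 20+0) = 22
v[10] = max(1+22, 3+21, 6+13, …, 20+1, 16+0) = 24
v[11] = max(1+24, 3+22, 6+21, …, 16+1, 37+0) = 37
v[12] = max(1+37, 3+24, 6+22, …, 37+1, 40+0) = 40
v[13] = max(1+40, 3+37, 6+24, …, 40+1, 45+0) = 45
v[14] = max(1+45, 3+40, 6+37, …, 45+1, 25+0) = 46
One optimal cutting: 13 + 1 → €45 + €1 = €46.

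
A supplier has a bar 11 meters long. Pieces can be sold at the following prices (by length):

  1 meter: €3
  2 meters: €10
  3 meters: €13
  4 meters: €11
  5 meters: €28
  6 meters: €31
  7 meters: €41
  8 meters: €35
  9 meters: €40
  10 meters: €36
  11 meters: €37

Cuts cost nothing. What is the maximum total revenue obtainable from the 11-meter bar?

61

Let r[k] be the best obtainable value from length k. For each k, try every first piece i and keep the best of price[i] + r[k−i].
r[1] = 3
r[2] = max(3+3, 10+0) = 10
r[3] = max(3+10, 10+3, 13+0) = 13
r[4] = max(3+13, 10+10, 13+3, 11+0) = 20
r[5] = max(3+20, 10+13, 13+10, 11+3, 28+0) = 28
r[6] = max(3+28, 10+20, 13+13, 11+10, 28+3, 31+0) = 31
r[7] = max(3+31, 10+28, 13+20, …, 31+3, 41+0) = 41
r[8] = max(3+41, 10+31, 13+28, …, 41+3, 35+0) = 44
r[9] = max(3+44, 10+41, 13+31, …, 35+3, 40+0) = 51
r[10] = max(3+51, 10+44, 13+41, …, 40+3, 36+0) = 56
r[11] = max(3+56, 10+51, 13+44, …, 36+3, 37+0) = 61
One optimal cutting: 7 + 2 + 2 → €41 + €10 + €10 = €61.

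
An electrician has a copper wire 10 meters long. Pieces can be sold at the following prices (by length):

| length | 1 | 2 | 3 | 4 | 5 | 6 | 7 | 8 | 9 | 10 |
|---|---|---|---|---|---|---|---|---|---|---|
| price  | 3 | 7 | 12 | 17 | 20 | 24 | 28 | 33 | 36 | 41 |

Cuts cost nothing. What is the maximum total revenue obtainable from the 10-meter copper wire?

Consider every possible first cut. v[k] is the best of p[i]+v[k−i] over all sellable i≤k.
v[1] = 3
v[2] = max(3+3, 7+0) = 7
v[3] = max(3+7, 7+3, 12+0) = 12
v[4] = max(3+12, 7+7, 12+3, 17+0) = 17
v[5] = max(3+17, 7+12, 12+7, 17+3, 20+0) = 20
v[6] = max(3+20, 7+17, 12+12, 17+7, 20+3, 24+0) = 24
v[7] = max(3+24, 7+20, 12+17, …, 24+3, 28+0) = 29
v[8] = max(3+29, 7+24, 12+20, …, 28+3, 33+0) = 34
v[9] = max(3+34, 7+29, 12+24, …, 33+3, 36+0) = 37
v[10] = max(3+37, 7+34, 12+29, …, 36+3, 41+0) = 41
One optimal cutting: 4 + 4 + 2 → €17 + €17 + €7 = €41.

41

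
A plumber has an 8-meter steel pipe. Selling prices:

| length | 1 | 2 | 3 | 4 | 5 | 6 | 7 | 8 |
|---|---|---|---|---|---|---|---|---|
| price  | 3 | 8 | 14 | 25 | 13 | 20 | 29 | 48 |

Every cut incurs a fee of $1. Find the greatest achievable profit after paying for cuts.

49

Let net[k] be the best obtainable value from length k. For each k, try every first piece i and keep the best of price[i] + net[k−i] minus the 1 cut fee when i<k.
net[1] = 3
net[2] = max(3+3-1, 8+0) = 8
net[3] = max(3+8-1, 8+3-1, 14+0) = 14
net[4] = max(3+14-1, 8+8-1, 14+3-1, 25+0) = 25
net[5] = max(3+25-1, 8+14-1, 14+8-1, 25+3-1, 13+0) = 27
net[6] = max(3+27-1, 8+25-1, 14+14-1, 25+8-1, 13+3-1, 20+0) = 32
net[7] = max(3+32-1, 8+27-1, 14+25-1, …, 20+3-1, 29+0) = 38
net[8] = max(3+38-1, 8+32-1, 14+27-1, …, 29+3-1, 48+0) = 49
One optimal plan: pieces 4 + 4 (1 cut) → $50 − $1 = $49.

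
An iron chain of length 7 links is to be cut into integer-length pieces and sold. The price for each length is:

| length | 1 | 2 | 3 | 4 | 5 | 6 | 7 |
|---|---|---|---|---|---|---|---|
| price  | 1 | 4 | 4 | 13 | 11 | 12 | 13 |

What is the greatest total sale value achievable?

18

Build v[k] bottom-up: v[k] = max over allowed piece i of (p[i] + v[k−i]).
v[1] = 1
v[2] = max(1+1, 4+0) = 4
v[3] = max(1+4, 4+1, 4+0) = 5
v[4] = max(1+5, 4+4, 4+1, 13+0) = 13
v[5] = max(1+13, 4+5, 4+4, 13+1, 11+0) = 14
v[6] = max(1+14, 4+13, 4+5, 13+4, 11+1, 12+0) = 17
v[7] = max(1+17, 4+14, 4+13, …, 12+1, 13+0) = 18
One optimal cutting: 4 + 2 + 1 → $13 + $4 + $1 = $18.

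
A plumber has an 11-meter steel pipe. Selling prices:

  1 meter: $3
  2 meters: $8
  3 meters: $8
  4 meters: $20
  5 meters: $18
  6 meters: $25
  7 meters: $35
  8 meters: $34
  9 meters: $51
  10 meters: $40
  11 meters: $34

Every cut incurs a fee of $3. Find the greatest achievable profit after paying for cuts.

56

Consider every possible first cut. r[k] is the best of p[i]+r[k−i] over all sellable i≤k, charging 3 whenever i<k.
r[1] = 3
r[2] = max(3+3-3, 8+0) = 8
r[3] = max(3+8-3, 8+3-3, 8+0) = 8
r[4] = max(3+8-3, 8+8-3, 8+3-3, 20+0) = 20
r[5] = max(3+20-3, 8+8-3, 8+8-3, 20+3-3, 18+0) = 20
r[6] = max(3+20-3, 8+20-3, 8+8-3, 20+8-3, 18+3-3, 25+0) = 25
r[7] = max(3+25-3, 8+20-3, 8+20-3, …, 25+3-3, 35+0) = 35
r[8] = max(3+35-3, 8+25-3, 8+20-3, …, 35+3-3, 34+0) = 37
r[9] = max(3+37-3, 8+35-3, 8+25-3, …, 34+3-3, 51+0) = 51
r[10] = max(3+51-3, 8+37-3, 8+35-3, …, 51+3-3, 40+0) = 51
r[11] = max(3+51-3, 8+51-3, 8+37-3, …, 40+3-3, 34+0) = 56
One optimal plan: pieces 9 + 2 (1 cut) → $59 − $3 = $56.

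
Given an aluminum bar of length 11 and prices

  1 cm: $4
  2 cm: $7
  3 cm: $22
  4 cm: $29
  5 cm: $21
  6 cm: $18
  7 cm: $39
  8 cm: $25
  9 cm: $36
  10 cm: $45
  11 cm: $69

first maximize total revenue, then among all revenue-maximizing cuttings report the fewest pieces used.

3

Build r[k] bottom-up: r[k] = max over allowed piece i of (p[i] + r[k−i]).
r[1] = 4
r[2] = 8  (first piece 1, then r[1]=4)
r[3] = 22
r[4] = 29
r[5] = 33  (first piece 1, then r[4]=29)
r[6] = 44  (first piece 3, then r[3]=22)
r[7] = 51  (first piece 3, then r[4]=29)
r[8] = 58  (first piece 4, then r[4]=29)
r[9] = 66  (first piece 3, then r[6]=44)
r[10] = 73  (first piece 3, then r[7]=51)
r[11] = 80  (first piece 3, then r[8]=58)
Maximum revenue is $80.
Now minimize piece count subject to staying optimal: for each k, pieces[k] = 1 + min over i with p[i]+r[k−i]=r[k] of pieces[k−i].
pieces[8] = 2
pieces[9] = 3
pieces[10] = 3
pieces[11] = 3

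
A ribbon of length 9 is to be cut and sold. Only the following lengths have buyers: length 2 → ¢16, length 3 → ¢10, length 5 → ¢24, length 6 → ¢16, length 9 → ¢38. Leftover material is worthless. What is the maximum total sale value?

Build r[k] bottom-up: r[k] = max over allowed piece i of (p[i] + r[k−i]).
r[1] = 0
r[2] = 16
r[3] = max(16+0, 10+0) = 16
r[4] = max(16+16, 10+0) = 32
r[5] = max(16+16, 10+16, 24+0) = 32
r[6] = max(16+32, 10+16, 24+0, 16+0) = 48
r[7] = max(16+32, 10+32, 24+16, 16+0) = 48
r[8] = max(16+48, 10+32, 24+16, 16+16) = 64
r[9] = max(16+48, 10+48, 24+32, 16+16, 38+0) = 64
One optimal cutting: pieces 2 + 2 + 2 + 2 with 1 inch of scrap → ¢64.

64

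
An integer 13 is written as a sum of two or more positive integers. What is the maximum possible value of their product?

Let P[k] be the best product for length k (with at least one cut). For each first piece i, the rest contributes max(k−i, P[k−i]).
P[2] = 1*max(1,0) = 1*1 = 1
P[3] = 1*max(2,1) = 1*2 = 2
P[4] = 2*max(2,1) = 2*2 = 4
P[5] = 2*max(3,2) = 2*3 = 6
P[6] = 3*max(3,2) = 3*3 = 9
P[7] = 2*max(5,6) = 2*6 = 12
P[8] = 2*max(6,9) = 2*9 = 18
P[9] = 3*max(6,9) = 3*9 = 27
P[10] = 2*max(8,18) = 2*18 = 36
P[11] = 2*max(9,27) = 2*27 = 54
P[12] = 3*max(9,27) = 3*27 = 81
P[13] = 2*max(11,54) = 2*54 = 108
One optimal split: 3 + 3 + 3 + 2 + 2; product 3*3*3*2*2 = 108.

108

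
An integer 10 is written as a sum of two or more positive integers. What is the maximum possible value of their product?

36

Let g[k] be the best product for length k (with at least one cut). For each first piece i, the rest contributes max(k−i, g[k−i]).
Small cases: g[2]=1, g[3]=2, g[4]=4, g[5]=6.
g[6] = 3*max(3,2) = 3*3 = 9
g[7] = 2*max(5,6) = 2*6 = 12
g[8] = 2*max(6,9) = 2*9 = 18
g[9] = 3*max(6,9) = 3*9 = 27
g[10] = 2*max(8,18) = 2*18 = 36
One optimal split: 3 + 3 + 2 + 2; product 3*3*2*2 = 36.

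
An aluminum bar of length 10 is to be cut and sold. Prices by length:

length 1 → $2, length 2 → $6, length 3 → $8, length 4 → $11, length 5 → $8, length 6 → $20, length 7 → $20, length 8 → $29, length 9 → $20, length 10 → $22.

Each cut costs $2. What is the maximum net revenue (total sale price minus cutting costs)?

33

Let v[k] be the best obtainable value from length k. For each k, try every first piece i and keep the best of price[i] + v[k−i] minus the 2 cut fee when i<k.
v[1] = 2
v[2] = 6
v[3] = 8
v[4] = 11
v[5] = 12  (first piece 2, then v[3]=8)
v[6] = 20
v[7] = 20  (first piece 1, then v[6]=20)
v[8] = 29
v[9] = 29  (first piece 1, then v[8]=29)
v[10] = 33  (first piece 2, then v[8]=29)
One optimal plan: pieces 8 + 2 (1 cut) → $35 − $2 = $33.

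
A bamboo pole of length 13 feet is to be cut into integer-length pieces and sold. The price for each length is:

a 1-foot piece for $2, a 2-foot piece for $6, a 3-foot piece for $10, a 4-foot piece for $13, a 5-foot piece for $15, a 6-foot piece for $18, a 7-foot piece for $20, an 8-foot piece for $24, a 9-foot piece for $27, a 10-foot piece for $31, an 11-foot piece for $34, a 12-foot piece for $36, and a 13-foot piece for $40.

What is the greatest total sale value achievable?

Build r[k] bottom-up: r[k] = max over allowed piece i of (p[i] + r[k−i]).
r[1] = 2
r[2] = max(2+2, 6+0) = 6
r[3] = max(2+6, 6+2, 10+0) = 10
r[4] = max(2+10, 6+6, 10+2, 13+0) = 13
r[5] = max(2+13, 6+10, 10+6, 13+2, 15+0) = 16
r[6] = max(2+16, 6+13, 10+10, 13+6, 15+2, 18+0) = 20
r[7] = max(2+20, 6+16, 10+13, …, 18+2, 20+0) = 23
r[8] = max(2+23, 6+20, 10+16, …, 20+2, 24+0) = 26
r[9] = max(2+26, 6+23, 10+20, …, 24+2, 27+0) = 30
r[10] = max(2+30, 6+26, 10+23, …, 27+2, 31+0) = 33
r[11] = max(2+33, 6+30, 10+26, …, 31+2, 34+0) = 36
r[12] = max(2+36, 6+33, 10+30, …, 34+2, 36+0) = 40
r[13] = max(2+40, 6+36, 10+33, …, 36+2, 40+0) = 43
One optimal cutting: 4 + 3 + 3 + 3 → $13 + $10 + $10 + $10 = $43.

43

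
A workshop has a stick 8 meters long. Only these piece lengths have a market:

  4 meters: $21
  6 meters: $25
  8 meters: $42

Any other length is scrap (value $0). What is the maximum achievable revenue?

42

Build r[k] bottom-up: r[k] = max over allowed piece i of (p[i] + r[k−i]).
r[1] = 0
r[2] = 0
r[3] = 0
r[4] = 21
r[5] = 21
r[6] = max(21+0, 25+0) = 25
r[7] = max(21+0, 25+0) = 25
r[8] = max(21+21, 25+0, 42+0) = 42
One optimal cutting: 4 + 4 → $42.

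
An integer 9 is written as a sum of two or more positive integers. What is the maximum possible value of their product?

Fill f[k] for k=2..9: at each k try every first piece i and multiply by the better of (k−i) uncut or f[k−i].
f[2] = 1*max(1,0) = 1*1 = 1
f[3] = 1*max(2,1) = 1*2 = 2
f[4] = 2*max(2,1) = 2*2 = 4
f[5] = 2*max(3,2) = 2*3 = 6
f[6] = 3*max(3,2) = 3*3 = 9
f[7] = 2*max(5,6) = 2*6 = 12
f[8] = 2*max(6,9) = 2*9 = 18
f[9] = 3*max(6,9) = 3*9 = 27
One optimal split: 3 + 3 + 3; product 3*3*3 = 27.

27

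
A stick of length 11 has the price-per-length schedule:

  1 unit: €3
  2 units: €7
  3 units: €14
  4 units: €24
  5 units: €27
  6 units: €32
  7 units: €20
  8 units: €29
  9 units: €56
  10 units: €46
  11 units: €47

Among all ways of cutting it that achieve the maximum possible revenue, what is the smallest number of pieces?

2

Build r[k] bottom-up: r[k] = max over allowed piece i of (p[i] + r[k−i]).
r[1] = 3
r[2] = 7
r[3] = 14
r[4] = 24
r[5] = 27  (first piece 1, then r[4]=24)
r[6] = 32
r[7] = 38  (first piece 3, then r[4]=24)
r[8] = 48  (first piece 4, then r[4]=24)
r[9] = 56
r[10] = 59  (first piece 1, then r[9]=56)
r[11] = 63  (first piece 2, then r[9]=56)
Maximum revenue is €63.
Now minimize piece count subject to staying optimal: for each k, pieces[k] = 1 + min over i with p[i]+r[k−i]=r[k] of pieces[k−i].
pieces[8] = 2
pieces[9] = 1
pieces[10] = 2
pieces[11] = 2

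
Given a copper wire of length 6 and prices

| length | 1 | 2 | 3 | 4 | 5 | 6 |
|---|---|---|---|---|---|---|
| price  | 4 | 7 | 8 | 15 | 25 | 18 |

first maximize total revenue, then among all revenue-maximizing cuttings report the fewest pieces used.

2

Build r[k] bottom-up: r[k] = max over allowed piece i of (p[i] + r[k−i]).
r[1] = 4
r[2] = max(4+4, 7+0) = 8
r[3] = max(4+8, 7+4, 8+0) = 12
r[4] = max(4+12, 7+8, 8+4, 15+0) = 16
r[5] = max(4+16, 7+12, 8+8, 15+4, 25+0) = 25
r[6] = max(4+25, 7+16, 8+12, 15+8, 25+4, 18+0) = 29
Maximum revenue is €29.
Now minimize piece count subject to staying optimal: for each k, pieces[k] = 1 + min over i with p[i]+r[k−i]=r[k] of pieces[k−i].
pieces[3] = 3
pieces[4] = 4
pieces[5] = 1
pieces[6] = 2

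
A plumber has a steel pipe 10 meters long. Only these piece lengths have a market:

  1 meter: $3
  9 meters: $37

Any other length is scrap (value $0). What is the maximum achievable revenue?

40

Let best[k] be the best obtainable value from length k. For each k, try every first piece i and keep the best of price[i] + best[k−i].
best[1] = 3
best[2] = 6  (first piece 1, then best[1]=3)
best[3] = 9  (first piece 1, then best[2]=6)
best[4] = 12  (first piece 1, then best[3]=9)
best[5] = 15  (first piece 1, then best[4]=12)
best[6] = 18  (first piece 1, then best[5]=15)
best[7] = 21  (first piece 1, then best[6]=18)
best[8] = 24  (first piece 1, then best[7]=21)
best[9] = 37
best[10] = 40  (first piece 1, then best[9]=37)
One optimal cutting: 9 + 1 → $40.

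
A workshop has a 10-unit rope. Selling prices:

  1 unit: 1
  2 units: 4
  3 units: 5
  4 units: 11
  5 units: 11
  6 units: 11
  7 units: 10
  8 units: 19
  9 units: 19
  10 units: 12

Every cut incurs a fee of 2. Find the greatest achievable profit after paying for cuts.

22

Consider every possible first cut. r[k] is the best of p[i]+r[k−i] over all sellable i≤k, charging 2 whenever i<k.
r[1] = 1
r[2] = max(1+1-2, 4+0) = 4
r[3] = max(1+4-2, 4+1-2, 5+0) = 5
r[4] = max(1+5-2, 4+4-2, 5+1-2, 11+0) = 11
r[5] = max(1+11-2, 4+5-2, 5+4-2, 11+1-2, 11+0) = 11
r[6] = max(1+11-2, 4+11-2, 5+5-2, 11+4-2, 11+1-2, 11+0) = 13
r[7] = max(1+13-2, 4+11-2, 5+11-2, …, 11+1-2, 10+0) = 14
r[8] = max(1+14-2, 4+13-2, 5+11-2, …, 10+1-2, 19+0) = 20
r[9] = max(1+20-2, 4+14-2, 5+13-2, …, 19+1-2, 19+0) = 20
r[10] = max(1+20-2, 4+20-2, 5+14-2, …, 19+1-2, 12+0) = 22
One optimal plan: pieces 4 + 4 + 2 (2 cuts) → 26 − 4 = 22.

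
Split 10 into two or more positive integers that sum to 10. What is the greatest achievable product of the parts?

Fill f[k] for k=2..10: at each k try every first piece i and multiply by the better of (k−i) uncut or f[k−i].
f[2] = 1*max(1,0) = 1*1 = 1
f[3] = max(1*2, 2*1) = 2
f[4] = max(1*3, 2*2, 3*1) = 4
f[5] = max(1*4, 2*3, 3*2, 4*1) = 6
f[6] = max(1*6, 2*4, 3*3, 4*2, 5*1) = 9
f[7] = max(1*9, 2*6, 3*4, 4*3, 5*2, 6*1) = 12
f[8] = max(1*12, 2*9, 3*6, …, 6*2, 7*1) = 18
f[9] = max(1*18, 2*12, 3*9, …, 7*2, 8*1) = 27
f[10] = max(1*27, 2*18, 3*12, …, 8*2, 9*1) = 36
One optimal split: 3 + 3 + 2 + 2; product 3*3*2*2 = 36.

36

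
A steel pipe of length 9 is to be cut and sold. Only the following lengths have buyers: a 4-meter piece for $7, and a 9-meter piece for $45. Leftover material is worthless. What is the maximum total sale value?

Consider every possible first cut. r[k] is the best of p[i]+r[k−i] over all sellable i≤k.
r[1] = 0
r[2] = 0
r[3] = 0
r[4] = 7
r[5] = 7
r[6] = 7
r[7] = 7
r[8] = 14  (first piece 4, then r[4]=7)
r[9] = max(7+7, 45+0) = 45
One optimal cutting: 9 → $45.

45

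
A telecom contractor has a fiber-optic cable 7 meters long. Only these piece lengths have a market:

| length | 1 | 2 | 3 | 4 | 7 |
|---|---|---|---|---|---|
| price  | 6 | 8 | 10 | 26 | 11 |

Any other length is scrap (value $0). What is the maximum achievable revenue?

Consider every possible first cut. r[k] is the best of p[i]+r[k−i] over all sellable i≤k.
r[1] = 6
r[2] = max(6+6, 8+0) = 12
r[3] = max(6+12, 8+6, 10+0) = 18
r[4] = max(6+18, 8+12, 10+6, 26+0) = 26
r[5] = max(6+26, 8+18, 10+12, 26+6) = 32
r[6] = max(6+32, 8+26, 10+18, 26+12) = 38
r[7] = max(6+38, 8+32, 10+26, 26+18, 11+0) = 44
One optimal cutting: 4 + 1 + 1 + 1 → $44.

44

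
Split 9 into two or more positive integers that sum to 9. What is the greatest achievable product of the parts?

27

Define g[k] = max over 1≤i<k of i · max(k−i, g[k−i]); the inner max lets the remainder stay uncut if that's better.
g[2] = 1·max(1,0) = 1·1 = 1
g[3] = 1·max(2,1) = 1·2 = 2
g[4] = 2·max(2,1) = 2·2 = 4
g[5] = 2·max(3,2) = 2·3 = 6
g[6] = 3·max(3,2) = 3·3 = 9
g[7] = 2·max(5,6) = 2·6 = 12
g[8] = 2·max(6,9) = 2·9 = 18
g[9] = 3·max(6,9) = 3·9 = 27
One optimal split: 3 + 3 + 3; product 3·3·3 = 27.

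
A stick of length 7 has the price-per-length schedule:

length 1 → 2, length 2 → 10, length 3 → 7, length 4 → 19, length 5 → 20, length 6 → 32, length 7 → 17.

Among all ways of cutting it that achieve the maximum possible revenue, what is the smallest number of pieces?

Consider every possible first cut. r[k] is the best of p[i]+r[k−i] over all sellable i≤k.
r[1] = 2
r[2] = max(2+2, 10+0) = 10
r[3] = max(2+10, 10+2, 7+0) = 12
r[4] = max(2+12, 10+10, 7+2, 19+0) = 20
r[5] = max(2+20, 10+12, 7+10, 19+2, 20+0) = 22
r[6] = max(2+22, 10+20, 7+12, 19+10, 20+2, 32+0) = 32
r[7] = max(2+32, 10+22, 7+20, …, 32+2, 17+0) = 34
Maximum revenue is 34.
Now minimize piece count subject to staying optimal: for each k, pieces[k] = 1 + min over i with p[i]+r[k−i]=r[k] of pieces[k−i].
pieces[4] = 2
pieces[5] = 3
pieces[6] = 1
pieces[7] = 2

2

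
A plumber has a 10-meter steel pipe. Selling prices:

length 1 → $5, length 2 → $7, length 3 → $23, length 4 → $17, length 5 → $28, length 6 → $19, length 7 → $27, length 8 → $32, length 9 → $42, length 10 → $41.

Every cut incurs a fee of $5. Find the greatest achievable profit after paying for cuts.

Consider every possible first cut. v[k] is the best of p[i]+v[k−i] over all sellable i≤k, charging 5 whenever i<k.
v[1] = 5
v[2] = max(5+5-5, 7+0) = 7
v[3] = max(5+7-5, 7+5-5, 23+0) = 23
v[4] = max(5+23-5, 7+7-5, 23+5-5, 17+0) = 23
v[5] = max(5+23-5, 7+23-5, 23+7-5, 17+5-5, 28+0) = 28
v[6] = max(5+28-5, 7+23-5, 23+23-5, 17+7-5, 28+5-5, 19+0) = 41
v[7] = max(5+41-5, 7+28-5, 23+23-5, …, 19+5-5, 27+0) = 41
v[8] = max(5+41-5, 7+41-5, 23+28-5, …, 27+5-5, 32+0) = 46
v[9] = max(5+46-5, 7+41-5, 23+41-5, …, 32+5-5, 42+0) = 59
v[10] = max(5+59-5, 7+46-5, 23+41-5, …, 42+5-5, 41+0) = 59
One optimal plan: pieces 3 + 3 + 3 + 1 (3 cuts) → $74 − $15 = $59.

59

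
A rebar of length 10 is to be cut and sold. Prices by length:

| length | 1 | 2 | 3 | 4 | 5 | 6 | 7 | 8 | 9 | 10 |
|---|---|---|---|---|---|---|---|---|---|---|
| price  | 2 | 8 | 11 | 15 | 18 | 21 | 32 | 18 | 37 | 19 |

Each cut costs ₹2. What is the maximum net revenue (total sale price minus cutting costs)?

41

Let v[k] be the best obtainable value from length k. For each k, try every first piece i and keep the best of price[i] + v[k−i] minus the 2 cut fee when i<k.
v[1] = 2
v[2] = 8
v[3] = 11
v[4] = 15
v[5] = 18
v[6] = 21  (first piece 2, then v[4]=15)
v[7] = 32
v[8] = 32  (first piece 1, then v[7]=32)
v[9] = 38  (first piece 2, then v[7]=32)
v[10] = 41  (first piece 3, then v[7]=32)
One optimal plan: pieces 7 + 3 (1 cut) → ₹43 − ₹2 = ₹41.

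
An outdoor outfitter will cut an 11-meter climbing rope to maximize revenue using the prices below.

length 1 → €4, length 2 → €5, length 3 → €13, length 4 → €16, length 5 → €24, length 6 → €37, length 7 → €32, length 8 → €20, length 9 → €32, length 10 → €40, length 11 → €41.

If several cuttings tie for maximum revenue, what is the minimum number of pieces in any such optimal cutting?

Consider every possible first cut. r[k] is the best of p[i]+r[k−i] over all sellable i≤k.
r[1] = 4
r[2] = max(4+4, 5+0) = 8
r[3] = max(4+8, 5+4, 13+0) = 13
r[4] = max(4+13, 5+8, 13+4, 16+0) = 17
r[5] = max(4+17, 5+13, 13+8, 16+4, 24+0) = 24
r[6] = max(4+24, 5+17, 13+13, 16+8, 24+4, 37+0) = 37
r[7] = max(4+37, 5+24, 13+17, …, 37+4, 32+0) = 41
r[8] = max(4+41, 5+37, 13+24, …, 32+4, 20+0) = 45
r[9] = max(4+45, 5+41, 13+37, …, 20+4, 32+0) = 50
r[10] = max(4+50, 5+45, 13+41, …, 32+4, 40+0) = 54
r[11] = max(4+54, 5+50, 13+45, …, 40+4, 41+0) = 61
Maximum revenue is €61.
Now minimize piece count subject to staying optimal: for each k, pieces[k] = 1 + min over i with p[i]+r[k−i]=r[k] of pieces[k−i].
pieces[8] = 3
pieces[9] = 2
pieces[10] = 3
pieces[11] = 2

2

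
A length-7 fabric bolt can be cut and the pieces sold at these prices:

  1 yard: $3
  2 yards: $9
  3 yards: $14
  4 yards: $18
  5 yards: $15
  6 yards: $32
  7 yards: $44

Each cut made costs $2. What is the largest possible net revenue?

44

Consider every possible first cut. v[k] is the best of p[i]+v[k−i] over all sellable i≤k, charging 2 whenever i<k.
v[1] = 3
v[2] = max(3+3-2, 9+0) = 9
v[3] = max(3+9-2, 9+3-2, 14+0) = 14
v[4] = max(3+14-2, 9+9-2, 14+3-2, 18+0) = 18
v[5] = max(3+18-2, 9+14-2, 14+9-2, 18+3-2, 15+0) = 21
v[6] = max(3+21-2, 9+18-2, 14+14-2, 18+9-2, 15+3-2, 32+0) = 32
v[7] = max(3+32-2, 9+21-2, 14+18-2, …, 32+3-2, 44+0) = 44
Best is to make no cuts and sell whole for $44.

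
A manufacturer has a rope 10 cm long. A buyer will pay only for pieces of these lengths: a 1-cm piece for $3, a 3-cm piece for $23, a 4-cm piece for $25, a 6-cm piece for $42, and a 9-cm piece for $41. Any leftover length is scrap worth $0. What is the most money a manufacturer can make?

72

Build r[k] bottom-up: r[k] = max over allowed piece i of (p[i] + r[k−i]).
r[1] = 3
r[2] = 6  (first piece 1, then r[1]=3)
r[3] = max(3+6, 23+0) = 23
r[4] = max(3+23, 23+3, 25+0) = 26
r[5] = max(3+26, 23+6, 25+3) = 29
r[6] = max(3+29, 23+23, 25+6, 42+0) = 46
r[7] = max(3+46, 23+26, 25+23, 42+3) = 49
r[8] = max(3+49, 23+29, 25+26, 42+6) = 52
r[9] = max(3+52, 23+46, 25+29, 42+23, 41+0) = 69
r[10] = max(3+69, 23+49, 25+46, 42+26, 41+3) = 72
One optimal cutting: 3 + 3 + 3 + 1 → $72.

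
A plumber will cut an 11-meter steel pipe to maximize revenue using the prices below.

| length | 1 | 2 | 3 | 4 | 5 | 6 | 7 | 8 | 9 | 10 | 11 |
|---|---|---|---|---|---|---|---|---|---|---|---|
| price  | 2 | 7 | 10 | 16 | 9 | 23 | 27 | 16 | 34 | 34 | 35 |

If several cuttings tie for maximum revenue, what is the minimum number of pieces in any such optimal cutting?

2

Build r[k] bottom-up: r[k] = max over allowed piece i of (p[i] + r[k−i]).
r[1] = 2
r[2] = max(2+2, 7+0) = 7
r[3] = max(2+7, 7+2, 10+0) = 10
r[4] = max(2+10, 7+7, 10+2, 16+0) = 16
r[5] = max(2+16, 7+10, 10+7, 16+2, 9+0) = 18
r[6] = max(2+18, 7+16, 10+10, 16+7, 9+2, 23+0) = 23
r[7] = max(2+23, 7+18, 10+16, …, 23+2, 27+0) = 27
r[8] = max(2+27, 7+23, 10+18, …, 27+2, 16+0) = 32
r[9] = max(2+32, 7+27, 10+23, …, 16+2, 34+0) = 34
r[10] = max(2+34, 7+32, 10+27, …, 34+2, 34+0) = 39
r[11] = max(2+39, 7+34, 10+32, …, 34+2, 35+0) = 43
Maximum revenue is $43.
Now minimize piece count subject to staying optimal: for each k, pieces[k] = 1 + min over i with p[i]+r[k−i]=r[k] of pieces[k−i].
pieces[8] = 2
pieces[9] = 1
pieces[10] = 2
pieces[11] = 2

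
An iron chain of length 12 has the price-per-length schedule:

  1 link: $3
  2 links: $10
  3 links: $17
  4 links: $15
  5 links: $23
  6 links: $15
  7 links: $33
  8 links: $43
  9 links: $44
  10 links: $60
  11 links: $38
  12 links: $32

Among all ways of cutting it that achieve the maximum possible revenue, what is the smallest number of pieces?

2

Consider every possible first cut. r[k] is the best of p[i]+r[k−i] over all sellable i≤k.
r[1] = 3
r[2] = max(3+3, 10+0) = 10
r[3] = max(3+10, 10+3, 17+0) = 17
r[4] = max(3+17, 10+10, 17+3, 15+0) = 20
r[5] = max(3+20, 10+17, 17+10, 15+3, 23+0) = 27
r[6] = max(3+27, 10+20, 17+17, 15+10, 23+3, 15+0) = 34
r[7] = max(3+34, 10+27, 17+20, …, 15+3, 33+0) = 37
r[8] = max(3+37, 10+34, 17+27, …, 33+3, 43+0) = 44
r[9] = max(3+44, 10+37, 17+34, …, 43+3, 44+0) = 51
r[10] = max(3+51, 10+44, 17+37, …, 44+3, 60+0) = 60
r[11] = max(3+60, 10+51, 17+44, …, 60+3, 38+0) = 63
r[12] = max(3+63, 10+60, 17+51, …, 38+3, 32+0) = 70
Maximum revenue is $70.
Now minimize piece count subject to staying optimal: for each k, pieces[k] = 1 + min over i with p[i]+r[k−i]=r[k] of pieces[k−i].
pieces[9] = 3
pieces[10] = 1
pieces[11] = 2
pieces[12] = 2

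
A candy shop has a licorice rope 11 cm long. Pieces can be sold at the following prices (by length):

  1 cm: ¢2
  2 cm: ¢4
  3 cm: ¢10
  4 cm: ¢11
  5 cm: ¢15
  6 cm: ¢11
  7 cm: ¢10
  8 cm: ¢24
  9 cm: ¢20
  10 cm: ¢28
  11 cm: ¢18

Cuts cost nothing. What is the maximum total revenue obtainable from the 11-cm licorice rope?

Consider every possible first cut. R[k] is the best of p[i]+R[k−i] over all sellable i≤k.
R[1] = 2
R[2] = max(2+2, 4+0) = 4
R[3] = max(2+4, 4+2, 10+0) = 10
R[4] = max(2+10, 4+4, 10+2, 11+0) = 12
R[5] = max(2+12, 4+10, 10+4, 11+2, 15+0) = 15
R[6] = max(2+15, 4+12, 10+10, 11+4, 15+2, 11+0) = 20
R[7] = max(2+20, 4+15, 10+12, …, 11+2, 10+0) = 22
R[8] = max(2+22, 4+20, 10+15, …, 10+2, 24+0) = 25
R[9] = max(2+25, 4+22, 10+20, …, 24+2, 20+0) = 30
R[10] = max(2+30, 4+25, 10+22, …, 20+2, 28+0) = 32
R[11] = max(2+32, 4+30, 10+25, …, 28+2, 18+0) = 35
One optimal cutting: 5 + 3 + 3 → ¢15 + ¢10 + ¢10 = ¢35.

35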